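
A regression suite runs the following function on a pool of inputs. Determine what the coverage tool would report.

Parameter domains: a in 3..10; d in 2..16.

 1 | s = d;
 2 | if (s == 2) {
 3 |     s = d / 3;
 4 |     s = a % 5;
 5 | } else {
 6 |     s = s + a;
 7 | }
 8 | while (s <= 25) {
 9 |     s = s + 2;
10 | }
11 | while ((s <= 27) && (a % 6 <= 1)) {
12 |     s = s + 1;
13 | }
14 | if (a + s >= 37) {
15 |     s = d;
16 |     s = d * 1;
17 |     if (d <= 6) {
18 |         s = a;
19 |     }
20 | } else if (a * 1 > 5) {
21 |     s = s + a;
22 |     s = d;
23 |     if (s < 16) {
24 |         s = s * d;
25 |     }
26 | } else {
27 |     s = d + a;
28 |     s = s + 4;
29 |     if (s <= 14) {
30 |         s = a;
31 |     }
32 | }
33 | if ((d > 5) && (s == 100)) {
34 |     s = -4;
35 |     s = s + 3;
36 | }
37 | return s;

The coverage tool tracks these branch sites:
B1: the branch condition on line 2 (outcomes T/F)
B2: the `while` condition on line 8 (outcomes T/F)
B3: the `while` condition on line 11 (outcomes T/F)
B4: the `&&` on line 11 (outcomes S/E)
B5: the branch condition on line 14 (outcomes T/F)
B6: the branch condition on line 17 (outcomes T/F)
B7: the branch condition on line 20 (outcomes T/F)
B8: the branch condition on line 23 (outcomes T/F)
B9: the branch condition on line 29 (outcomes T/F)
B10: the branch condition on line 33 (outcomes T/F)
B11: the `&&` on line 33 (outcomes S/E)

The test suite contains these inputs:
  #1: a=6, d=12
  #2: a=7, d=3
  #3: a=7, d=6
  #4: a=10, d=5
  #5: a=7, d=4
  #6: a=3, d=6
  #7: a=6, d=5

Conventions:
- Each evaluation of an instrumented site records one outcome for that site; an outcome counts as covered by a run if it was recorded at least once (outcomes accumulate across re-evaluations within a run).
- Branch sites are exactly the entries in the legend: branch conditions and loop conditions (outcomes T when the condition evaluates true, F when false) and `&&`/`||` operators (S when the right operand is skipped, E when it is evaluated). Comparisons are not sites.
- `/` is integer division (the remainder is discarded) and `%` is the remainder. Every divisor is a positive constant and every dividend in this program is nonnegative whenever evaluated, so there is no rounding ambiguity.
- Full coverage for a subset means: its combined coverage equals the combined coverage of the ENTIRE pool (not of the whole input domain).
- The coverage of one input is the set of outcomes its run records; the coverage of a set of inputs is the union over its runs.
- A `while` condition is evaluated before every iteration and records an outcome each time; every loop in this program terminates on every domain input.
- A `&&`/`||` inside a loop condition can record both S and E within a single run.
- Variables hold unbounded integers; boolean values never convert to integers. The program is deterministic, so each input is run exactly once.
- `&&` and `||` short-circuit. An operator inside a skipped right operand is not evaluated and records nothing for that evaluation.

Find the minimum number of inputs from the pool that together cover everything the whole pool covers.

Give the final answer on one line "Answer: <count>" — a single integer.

input #1 (a=6, d=12): events B1->F, B2->T, B2->T, B2->T, B2->T, B2->F, B4->E, B3->T, B4->E, B3->T, B4->S, B3->F, B5->F, B7->T, ...; covers B1=F, B2=T, B2=F, B3=T, B3=F, B4=S, B4=E, B5=F, B7=T, B8=T, B10=F, B11=E
input #2 (a=7, d=3): events B1->F, B2->T, B2->T, B2->T, B2->T, B2->T, B2->T, B2->T, B2->T, B2->F, B4->E, B3->T, B4->E, B3->T, ...; covers B1=F, B2=T, B2=F, B3=T, B3=F, B4=S, B4=E, B5=F, B7=T, B8=T, B10=F, B11=S
input #3 (a=7, d=6): events B1->F, B2->T, B2->T, B2->T, B2->T, B2->T, B2->T, B2->T, B2->F, B4->E, B3->T, B4->S, B3->F, B5->F, ...; covers B1=F, B2=T, B2=F, B3=T, B3=F, B4=S, B4=E, B5=F, B7=T, B8=T, B10=F, B11=E
input #4 (a=10, d=5): events B1->F, B2->T, B2->T, B2->T, B2->T, B2->T, B2->T, B2->F, B4->E, B3->F, B5->T, B6->T, B11->S, B10->F; covers B1=F, B2=T, B2=F, B3=F, B4=E, B5=T, B6=T, B10=F, B11=S
input #5 (a=7, d=4): events B1->F, B2->T, B2->T, B2->T, B2->T, B2->T, B2->T, B2->T, B2->T, B2->F, B4->E, B3->T, B4->S, B3->F, ...; covers B1=F, B2=T, B2=F, B3=T, B3=F, B4=S, B4=E, B5=F, B7=T, B8=T, B10=F, B11=S
input #6 (a=3, d=6): events B1->F, B2->T, B2->T, B2->T, B2->T, B2->T, B2->T, B2->T, B2->T, B2->T, B2->F, B4->E, B3->F, B5->F, ...; covers B1=F, B2=T, B2=F, B3=F, B4=E, B5=F, B7=F, B9=T, B10=F, B11=E
input #7 (a=6, d=5): events B1->F, B2->T, B2->T, B2->T, B2->T, B2->T, B2->T, B2->T, B2->T, B2->F, B4->E, B3->T, B4->S, B3->F, ...; covers B1=F, B2=T, B2=F, B3=T, B3=F, B4=S, B4=E, B5=F, B7=T, B8=T, B10=F, B11=S
together the pool reaches 17 outcomes: B1=F, B2=T, B2=F, B3=T, B3=F, B4=S, B4=E, B5=T, B5=F, B6=T, B7=T, B7=F, B8=T, B9=T, B10=F, B11=S, B11=E
size 1 is not enough: best union over all size-1 subsets is 12/17
size 2 is not enough: best union over all size-2 subsets is 15/17
inputs {1, 4, 6} (size 3) cover everything; no size-3 subset with a lexicographically smaller index list covers all 17

Answer: 3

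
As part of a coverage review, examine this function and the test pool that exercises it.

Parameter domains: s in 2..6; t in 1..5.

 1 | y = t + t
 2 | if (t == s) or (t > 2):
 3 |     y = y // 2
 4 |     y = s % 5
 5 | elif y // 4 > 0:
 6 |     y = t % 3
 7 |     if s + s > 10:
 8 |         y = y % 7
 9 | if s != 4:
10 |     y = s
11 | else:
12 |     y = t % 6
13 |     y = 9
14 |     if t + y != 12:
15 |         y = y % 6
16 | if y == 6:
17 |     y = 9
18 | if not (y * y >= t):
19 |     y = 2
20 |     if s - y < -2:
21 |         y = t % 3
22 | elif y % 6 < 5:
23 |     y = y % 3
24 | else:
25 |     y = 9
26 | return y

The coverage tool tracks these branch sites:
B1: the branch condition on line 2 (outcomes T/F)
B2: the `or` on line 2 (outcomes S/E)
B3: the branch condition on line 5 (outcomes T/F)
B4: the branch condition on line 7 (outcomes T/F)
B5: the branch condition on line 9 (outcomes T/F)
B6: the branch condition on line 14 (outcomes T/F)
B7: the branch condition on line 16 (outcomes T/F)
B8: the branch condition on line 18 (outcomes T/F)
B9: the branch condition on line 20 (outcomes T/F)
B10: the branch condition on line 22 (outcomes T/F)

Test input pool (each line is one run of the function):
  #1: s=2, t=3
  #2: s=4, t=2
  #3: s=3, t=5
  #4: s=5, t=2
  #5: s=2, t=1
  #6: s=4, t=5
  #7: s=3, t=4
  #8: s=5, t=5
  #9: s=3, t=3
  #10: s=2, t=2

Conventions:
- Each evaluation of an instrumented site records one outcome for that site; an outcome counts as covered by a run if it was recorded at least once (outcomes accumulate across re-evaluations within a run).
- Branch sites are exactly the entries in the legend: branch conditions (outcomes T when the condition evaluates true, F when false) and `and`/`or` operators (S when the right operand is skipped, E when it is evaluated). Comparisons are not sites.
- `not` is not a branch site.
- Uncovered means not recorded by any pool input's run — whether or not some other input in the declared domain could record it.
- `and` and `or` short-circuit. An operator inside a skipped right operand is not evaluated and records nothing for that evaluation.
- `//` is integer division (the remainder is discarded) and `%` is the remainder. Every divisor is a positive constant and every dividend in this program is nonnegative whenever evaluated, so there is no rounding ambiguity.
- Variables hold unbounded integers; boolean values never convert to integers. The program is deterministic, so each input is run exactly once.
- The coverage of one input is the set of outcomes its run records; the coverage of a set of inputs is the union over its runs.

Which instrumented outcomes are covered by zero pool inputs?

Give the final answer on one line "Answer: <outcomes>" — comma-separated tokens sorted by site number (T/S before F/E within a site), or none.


#1 (s=2, t=3) -> B2->E, B1->T, B5->T, B7->F, B8->F, B10->T; covered: B1=T, B2=E, B5=T, B7=F, B8=F, B10=T
#2 (s=4, t=2) -> B2->E, B1->F, B3->T, B4->F, B5->F, B6->T, B7->F, B8->F, B10->T; covered: B1=F, B2=E, B3=T, B4=F, B5=F, B6=T, B7=F, B8=F, B10=T
#3 (s=3, t=5) -> B2->E, B1->T, B5->T, B7->F, B8->F, B10->T; covered: B1=T, B2=E, B5=T, B7=F, B8=F, B10=T
#4 (s=5, t=2) -> B2->E, B1->F, B3->T, B4->F, B5->T, B7->F, B8->F, B10->F; covered: B1=F, B2=E, B3=T, B4=F, B5=T, B7=F, B8=F, B10=F
#5 (s=2, t=1) -> B2->E, B1->F, B3->F, B5->T, B7->F, B8->F, B10->T; covered: B1=F, B2=E, B3=F, B5=T, B7=F, B8=F, B10=T
#6 (s=4, t=5) -> B2->E, B1->T, B5->F, B6->T, B7->F, B8->F, B10->T; covered: B1=T, B2=E, B5=F, B6=T, B7=F, B8=F, B10=T
#7 (s=3, t=4) -> B2->E, B1->T, B5->T, B7->F, B8->F, B10->T; covered: B1=T, B2=E, B5=T, B7=F, B8=F, B10=T
#8 (s=5, t=5) -> B2->S, B1->T, B5->T, B7->F, B8->F, B10->F; covered: B1=T, B2=S, B5=T, B7=F, B8=F, B10=F
#9 (s=3, t=3) -> B2->S, B1->T, B5->T, B7->F, B8->F, B10->T; covered: B1=T, B2=S, B5=T, B7=F, B8=F, B10=T
#10 (s=2, t=2) -> B2->S, B1->T, B5->T, B7->F, B8->F, B10->T; covered: B1=T, B2=S, B5=T, B7=F, B8=F, B10=T
union over the pool: B1=T, B1=F, B2=S, B2=E, B3=T, B3=F, B4=F, B5=T, B5=F, B6=T, B7=F, B8=F, B10=T, B10=F
uncovered (6 of 20): B4=T, B6=F, B7=T, B8=T, B9=T, B9=F
Answer: B4=T, B6=F, B7=T, B8=T, B9=T, B9=F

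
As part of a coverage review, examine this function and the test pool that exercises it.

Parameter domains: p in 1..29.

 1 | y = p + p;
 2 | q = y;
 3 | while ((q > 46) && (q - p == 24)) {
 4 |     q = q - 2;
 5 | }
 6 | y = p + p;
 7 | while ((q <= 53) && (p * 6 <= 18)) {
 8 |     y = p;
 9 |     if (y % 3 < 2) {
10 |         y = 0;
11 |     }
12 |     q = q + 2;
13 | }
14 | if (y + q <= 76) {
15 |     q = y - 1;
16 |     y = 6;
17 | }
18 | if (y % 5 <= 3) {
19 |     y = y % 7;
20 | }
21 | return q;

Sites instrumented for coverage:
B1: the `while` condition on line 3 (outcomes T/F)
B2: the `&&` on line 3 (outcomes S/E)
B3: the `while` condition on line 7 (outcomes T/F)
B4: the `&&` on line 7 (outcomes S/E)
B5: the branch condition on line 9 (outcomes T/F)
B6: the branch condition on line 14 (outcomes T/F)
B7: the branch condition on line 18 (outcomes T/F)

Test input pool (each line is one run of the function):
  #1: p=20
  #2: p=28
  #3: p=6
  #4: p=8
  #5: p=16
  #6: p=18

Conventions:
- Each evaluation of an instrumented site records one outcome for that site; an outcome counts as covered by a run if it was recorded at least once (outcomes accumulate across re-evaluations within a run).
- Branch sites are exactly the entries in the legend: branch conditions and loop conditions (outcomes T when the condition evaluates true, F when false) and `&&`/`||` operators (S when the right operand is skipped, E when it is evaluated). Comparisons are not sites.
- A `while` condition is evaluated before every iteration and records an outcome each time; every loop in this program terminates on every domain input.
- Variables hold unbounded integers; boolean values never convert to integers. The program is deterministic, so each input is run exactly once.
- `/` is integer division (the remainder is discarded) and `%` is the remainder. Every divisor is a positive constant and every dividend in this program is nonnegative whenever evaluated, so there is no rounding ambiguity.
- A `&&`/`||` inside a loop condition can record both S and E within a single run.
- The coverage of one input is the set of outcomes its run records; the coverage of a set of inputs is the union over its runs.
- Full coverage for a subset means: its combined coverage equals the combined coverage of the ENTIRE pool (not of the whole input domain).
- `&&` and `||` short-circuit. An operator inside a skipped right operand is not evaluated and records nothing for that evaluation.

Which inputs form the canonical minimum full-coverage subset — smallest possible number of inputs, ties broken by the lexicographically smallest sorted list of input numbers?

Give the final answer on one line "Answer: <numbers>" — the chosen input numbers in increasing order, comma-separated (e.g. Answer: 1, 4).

test 1 (p=20) fires B2->S, B1->F, B4->E, B3->F, B6->F, B7->T; hits B1=F, B2=S, B3=F, B4=E, B6=F, B7=T
test 2 (p=28) fires B2->E, B1->F, B4->S, B3->F, B6->F, B7->T; hits B1=F, B2=E, B3=F, B4=S, B6=F, B7=T
test 3 (p=6) fires B2->S, B1->F, B4->E, B3->F, B6->T, B7->T; hits B1=F, B2=S, B3=F, B4=E, B6=T, B7=T
test 4 (p=8) fires B2->S, B1->F, B4->E, B3->F, B6->T, B7->T; hits B1=F, B2=S, B3=F, B4=E, B6=T, B7=T
test 5 (p=16) fires B2->S, B1->F, B4->E, B3->F, B6->T, B7->T; hits B1=F, B2=S, B3=F, B4=E, B6=T, B7=T
test 6 (p=18) fires B2->S, B1->F, B4->E, B3->F, B6->T, B7->T; hits B1=F, B2=S, B3=F, B4=E, B6=T, B7=T
the full pool covers 9 outcomes: B1=F, B2=S, B2=E, B3=F, B4=S, B4=E, B6=T, B6=F, B7=T
checked all size-1 subsets: none covers 9 outcomes (max 6/9)
at size 2, {2, 3} reaches all 9 outcomes; every lexicographically earlier size-2 subset fails

Answer: 2, 3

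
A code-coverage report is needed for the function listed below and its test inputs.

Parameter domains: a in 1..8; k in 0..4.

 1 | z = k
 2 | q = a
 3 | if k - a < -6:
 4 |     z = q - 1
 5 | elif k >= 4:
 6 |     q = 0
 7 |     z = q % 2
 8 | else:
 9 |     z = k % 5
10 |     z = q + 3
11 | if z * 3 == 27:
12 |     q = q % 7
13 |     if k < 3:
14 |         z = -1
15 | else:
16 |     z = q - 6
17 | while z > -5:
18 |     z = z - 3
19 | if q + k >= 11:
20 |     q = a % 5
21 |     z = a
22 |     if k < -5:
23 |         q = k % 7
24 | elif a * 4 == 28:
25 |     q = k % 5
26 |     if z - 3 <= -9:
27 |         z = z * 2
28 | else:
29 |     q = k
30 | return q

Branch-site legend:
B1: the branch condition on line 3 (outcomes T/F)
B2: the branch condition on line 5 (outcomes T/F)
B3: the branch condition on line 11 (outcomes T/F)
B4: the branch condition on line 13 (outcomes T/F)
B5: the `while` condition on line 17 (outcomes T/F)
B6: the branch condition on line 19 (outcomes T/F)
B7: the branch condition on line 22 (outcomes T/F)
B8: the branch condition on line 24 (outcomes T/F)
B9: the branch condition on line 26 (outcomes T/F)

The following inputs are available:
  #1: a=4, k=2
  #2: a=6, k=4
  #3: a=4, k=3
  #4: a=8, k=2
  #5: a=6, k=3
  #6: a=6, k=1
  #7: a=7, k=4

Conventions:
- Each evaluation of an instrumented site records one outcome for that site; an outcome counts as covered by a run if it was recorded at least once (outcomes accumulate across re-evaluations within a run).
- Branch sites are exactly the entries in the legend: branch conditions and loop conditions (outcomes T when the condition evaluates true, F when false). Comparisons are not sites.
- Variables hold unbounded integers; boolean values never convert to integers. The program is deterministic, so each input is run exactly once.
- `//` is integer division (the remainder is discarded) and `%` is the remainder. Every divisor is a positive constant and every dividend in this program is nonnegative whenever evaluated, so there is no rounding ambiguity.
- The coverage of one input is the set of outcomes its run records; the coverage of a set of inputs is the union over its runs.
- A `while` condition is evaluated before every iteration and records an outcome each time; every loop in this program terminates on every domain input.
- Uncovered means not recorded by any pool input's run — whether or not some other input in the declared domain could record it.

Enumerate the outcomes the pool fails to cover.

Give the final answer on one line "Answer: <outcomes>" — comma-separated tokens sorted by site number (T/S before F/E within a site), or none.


input #1 (a=4, k=2): events B1->F, B2->F, B3->F, B5->T, B5->F, B6->F, B8->F; covers B1=F, B2=F, B3=F, B5=T, B5=F, B6=F, B8=F
input #2 (a=6, k=4): events B1->F, B2->T, B3->F, B5->F, B6->F, B8->F; covers B1=F, B2=T, B3=F, B5=F, B6=F, B8=F
input #3 (a=4, k=3): events B1->F, B2->F, B3->F, B5->T, B5->F, B6->F, B8->F; covers B1=F, B2=F, B3=F, B5=T, B5=F, B6=F, B8=F
input #4 (a=8, k=2): events B1->F, B2->F, B3->F, B5->T, B5->T, B5->T, B5->F, B6->F, B8->F; covers B1=F, B2=F, B3=F, B5=T, B5=F, B6=F, B8=F
input #5 (a=6, k=3): events B1->F, B2->F, B3->T, B4->F, B5->T, B5->T, B5->T, B5->T, B5->T, B5->F, B6->F, B8->F; covers B1=F, B2=F, B3=T, B4=F, B5=T, B5=F, B6=F, B8=F
input #6 (a=6, k=1): events B1->F, B2->F, B3->T, B4->T, B5->T, B5->T, B5->F, B6->F, B8->F; covers B1=F, B2=F, B3=T, B4=T, B5=T, B5=F, B6=F, B8=F
input #7 (a=7, k=4): events B1->F, B2->T, B3->F, B5->F, B6->F, B8->T, B9->T; covers B1=F, B2=T, B3=F, B5=F, B6=F, B8=T, B9=T
union over the pool: B1=F, B2=T, B2=F, B3=T, B3=F, B4=T, B4=F, B5=T, B5=F, B6=F, B8=T, B8=F, B9=T
uncovered (5 of 18): B1=T, B6=T, B7=T, B7=F, B9=F
Answer: B1=T, B6=T, B7=T, B7=F, B9=F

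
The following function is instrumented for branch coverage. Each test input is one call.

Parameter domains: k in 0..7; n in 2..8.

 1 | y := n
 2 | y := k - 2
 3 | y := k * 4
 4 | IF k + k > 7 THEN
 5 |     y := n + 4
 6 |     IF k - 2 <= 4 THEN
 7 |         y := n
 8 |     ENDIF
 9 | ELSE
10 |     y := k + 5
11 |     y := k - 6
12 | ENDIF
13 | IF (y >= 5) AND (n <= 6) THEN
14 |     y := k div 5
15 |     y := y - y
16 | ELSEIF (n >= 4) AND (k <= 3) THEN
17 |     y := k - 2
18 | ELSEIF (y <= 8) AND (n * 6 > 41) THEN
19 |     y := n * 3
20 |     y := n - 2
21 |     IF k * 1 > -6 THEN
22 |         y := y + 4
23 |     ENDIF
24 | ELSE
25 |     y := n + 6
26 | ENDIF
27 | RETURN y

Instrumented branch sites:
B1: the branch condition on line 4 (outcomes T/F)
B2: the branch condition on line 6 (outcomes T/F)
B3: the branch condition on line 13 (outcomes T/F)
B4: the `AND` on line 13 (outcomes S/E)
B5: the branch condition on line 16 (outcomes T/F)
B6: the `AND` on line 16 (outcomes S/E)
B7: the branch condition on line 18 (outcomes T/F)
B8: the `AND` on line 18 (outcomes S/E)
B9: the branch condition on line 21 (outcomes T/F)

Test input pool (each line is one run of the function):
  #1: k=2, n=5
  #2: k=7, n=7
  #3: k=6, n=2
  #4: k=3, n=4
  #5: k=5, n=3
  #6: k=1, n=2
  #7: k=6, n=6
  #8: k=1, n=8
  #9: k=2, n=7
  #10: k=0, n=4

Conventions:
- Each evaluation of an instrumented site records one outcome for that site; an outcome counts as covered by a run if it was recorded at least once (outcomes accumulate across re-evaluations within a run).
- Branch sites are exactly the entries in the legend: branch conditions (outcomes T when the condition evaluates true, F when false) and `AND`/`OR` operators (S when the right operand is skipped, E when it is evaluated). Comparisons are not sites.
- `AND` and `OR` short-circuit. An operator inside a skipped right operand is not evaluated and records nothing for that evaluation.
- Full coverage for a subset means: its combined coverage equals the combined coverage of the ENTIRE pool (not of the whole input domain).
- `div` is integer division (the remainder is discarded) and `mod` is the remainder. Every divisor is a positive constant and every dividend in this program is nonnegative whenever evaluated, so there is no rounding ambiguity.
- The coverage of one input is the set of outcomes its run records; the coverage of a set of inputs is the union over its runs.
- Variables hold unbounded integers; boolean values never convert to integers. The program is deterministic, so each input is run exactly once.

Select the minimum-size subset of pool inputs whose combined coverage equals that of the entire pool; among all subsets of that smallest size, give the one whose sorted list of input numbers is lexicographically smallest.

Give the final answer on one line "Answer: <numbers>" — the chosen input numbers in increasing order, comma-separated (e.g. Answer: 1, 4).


input #1 (k=2, n=5): events B1->F, B4->S, B3->F, B6->E, B5->T; covers B1=F, B3=F, B4=S, B5=T, B6=E
input #2 (k=7, n=7): events B1->T, B2->F, B4->E, B3->F, B6->E, B5->F, B8->S, B7->F; covers B1=T, B2=F, B3=F, B4=E, B5=F, B6=E, B7=F, B8=S
input #3 (k=6, n=2): events B1->T, B2->T, B4->S, B3->F, B6->S, B5->F, B8->E, B7->F; covers B1=T, B2=T, B3=F, B4=S, B5=F, B6=S, B7=F, B8=E
input #4 (k=3, n=4): events B1->F, B4->S, B3->F, B6->E, B5->T; covers B1=F, B3=F, B4=S, B5=T, B6=E
input #5 (k=5, n=3): events B1->T, B2->T, B4->S, B3->F, B6->S, B5->F, B8->E, B7->F; covers B1=T, B2=T, B3=F, B4=S, B5=F, B6=S, B7=F, B8=E
input #6 (k=1, n=2): events B1->F, B4->S, B3->F, B6->S, B5->F, B8->E, B7->F; covers B1=F, B3=F, B4=S, B5=F, B6=S, B7=F, B8=E
input #7 (k=6, n=6): events B1->T, B2->T, B4->E, B3->T; covers B1=T, B2=T, B3=T, B4=E
input #8 (k=1, n=8): events B1->F, B4->S, B3->F, B6->E, B5->T; covers B1=F, B3=F, B4=S, B5=T, B6=E
input #9 (k=2, n=7): events B1->F, B4->S, B3->F, B6->E, B5->T; covers B1=F, B3=F, B4=S, B5=T, B6=E
input #10 (k=0, n=4): events B1->F, B4->S, B3->F, B6->E, B5->T; covers B1=F, B3=F, B4=S, B5=T, B6=E
pool-wide coverage (15 outcomes): B1=T, B1=F, B2=T, B2=F, B3=T, B3=F, B4=S, B4=E, B5=T, B5=F, B6=S, B6=E, B7=F, B8=S, B8=E
checked all size-1 subsets: none covers 15 outcomes (max 8/15)
checked all size-2 subsets: none covers 15 outcomes (max 12/15)
checked all size-3 subsets: none covers 15 outcomes (max 14/15)
the canonical winner is {1, 2, 3, 7}: size 4, full 15-outcome coverage, earliest index list among size-4 covers
Answer: 1, 2, 3, 7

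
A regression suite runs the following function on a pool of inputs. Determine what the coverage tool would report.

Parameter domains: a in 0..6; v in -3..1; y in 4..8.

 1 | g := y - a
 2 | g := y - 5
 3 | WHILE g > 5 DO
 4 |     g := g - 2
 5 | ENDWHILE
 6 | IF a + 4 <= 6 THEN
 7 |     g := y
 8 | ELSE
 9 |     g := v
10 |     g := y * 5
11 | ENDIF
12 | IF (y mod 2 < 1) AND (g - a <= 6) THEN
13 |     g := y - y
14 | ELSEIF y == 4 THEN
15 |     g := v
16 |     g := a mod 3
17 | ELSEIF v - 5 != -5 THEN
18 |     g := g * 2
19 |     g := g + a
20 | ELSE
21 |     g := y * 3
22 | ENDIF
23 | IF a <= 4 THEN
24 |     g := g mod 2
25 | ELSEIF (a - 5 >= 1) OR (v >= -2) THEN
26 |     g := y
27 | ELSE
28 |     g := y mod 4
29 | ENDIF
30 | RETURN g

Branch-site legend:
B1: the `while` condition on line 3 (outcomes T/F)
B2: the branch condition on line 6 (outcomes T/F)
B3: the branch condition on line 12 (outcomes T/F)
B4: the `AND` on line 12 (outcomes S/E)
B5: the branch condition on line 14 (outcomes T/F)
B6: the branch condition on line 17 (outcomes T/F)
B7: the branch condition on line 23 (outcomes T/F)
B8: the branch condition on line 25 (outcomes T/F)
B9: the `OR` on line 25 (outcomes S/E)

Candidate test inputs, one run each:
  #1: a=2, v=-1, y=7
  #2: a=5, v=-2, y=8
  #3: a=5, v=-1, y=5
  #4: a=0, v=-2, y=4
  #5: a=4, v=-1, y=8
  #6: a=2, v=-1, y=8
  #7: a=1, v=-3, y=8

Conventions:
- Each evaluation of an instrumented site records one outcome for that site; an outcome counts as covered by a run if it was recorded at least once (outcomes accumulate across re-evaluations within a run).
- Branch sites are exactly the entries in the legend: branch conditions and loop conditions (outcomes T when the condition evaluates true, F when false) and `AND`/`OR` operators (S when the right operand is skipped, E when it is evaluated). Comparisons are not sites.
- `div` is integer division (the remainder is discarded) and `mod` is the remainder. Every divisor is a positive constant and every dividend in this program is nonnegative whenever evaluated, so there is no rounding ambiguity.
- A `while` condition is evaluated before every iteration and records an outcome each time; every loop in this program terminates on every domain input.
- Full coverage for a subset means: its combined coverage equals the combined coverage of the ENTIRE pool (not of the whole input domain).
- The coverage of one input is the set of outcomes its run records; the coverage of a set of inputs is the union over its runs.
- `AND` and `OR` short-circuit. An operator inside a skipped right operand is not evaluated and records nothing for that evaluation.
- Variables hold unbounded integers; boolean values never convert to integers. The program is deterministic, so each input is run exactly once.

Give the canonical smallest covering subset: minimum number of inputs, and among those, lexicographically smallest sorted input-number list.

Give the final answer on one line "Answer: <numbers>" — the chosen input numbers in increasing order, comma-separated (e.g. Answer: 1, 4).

#1 (a=2, v=-1, y=7) -> B1->F, B2->T, B4->S, B3->F, B5->F, B6->T, B7->T; covered: B1=F, B2=T, B3=F, B4=S, B5=F, B6=T, B7=T
#2 (a=5, v=-2, y=8) -> B1->F, B2->F, B4->E, B3->F, B5->F, B6->T, B7->F, B9->E, B8->T; covered: B1=F, B2=F, B3=F, B4=E, B5=F, B6=T, B7=F, B8=T, B9=E
#3 (a=5, v=-1, y=5) -> B1->F, B2->F, B4->S, B3->F, B5->F, B6->T, B7->F, B9->E, B8->T; covered: B1=F, B2=F, B3=F, B4=S, B5=F, B6=T, B7=F, B8=T, B9=E
#4 (a=0, v=-2, y=4) -> B1->F, B2->T, B4->E, B3->T, B7->T; covered: B1=F, B2=T, B3=T, B4=E, B7=T
#5 (a=4, v=-1, y=8) -> B1->F, B2->F, B4->E, B3->F, B5->F, B6->T, B7->T; covered: B1=F, B2=F, B3=F, B4=E, B5=F, B6=T, B7=T
#6 (a=2, v=-1, y=8) -> B1->F, B2->T, B4->E, B3->T, B7->T; covered: B1=F, B2=T, B3=T, B4=E, B7=T
#7 (a=1, v=-3, y=8) -> B1->F, B2->T, B4->E, B3->F, B5->F, B6->T, B7->T; covered: B1=F, B2=T, B3=F, B4=E, B5=F, B6=T, B7=T
the full pool covers 13 outcomes: B1=F, B2=T, B2=F, B3=T, B3=F, B4=S, B4=E, B5=F, B6=T, B7=T, B7=F, B8=T, B9=E
size 1 is not enough: best union over all size-1 subsets is 9/13
at size 2, {3, 4} reaches all 13 outcomes; every lexicographically earlier size-2 subset fails

Answer: 3, 4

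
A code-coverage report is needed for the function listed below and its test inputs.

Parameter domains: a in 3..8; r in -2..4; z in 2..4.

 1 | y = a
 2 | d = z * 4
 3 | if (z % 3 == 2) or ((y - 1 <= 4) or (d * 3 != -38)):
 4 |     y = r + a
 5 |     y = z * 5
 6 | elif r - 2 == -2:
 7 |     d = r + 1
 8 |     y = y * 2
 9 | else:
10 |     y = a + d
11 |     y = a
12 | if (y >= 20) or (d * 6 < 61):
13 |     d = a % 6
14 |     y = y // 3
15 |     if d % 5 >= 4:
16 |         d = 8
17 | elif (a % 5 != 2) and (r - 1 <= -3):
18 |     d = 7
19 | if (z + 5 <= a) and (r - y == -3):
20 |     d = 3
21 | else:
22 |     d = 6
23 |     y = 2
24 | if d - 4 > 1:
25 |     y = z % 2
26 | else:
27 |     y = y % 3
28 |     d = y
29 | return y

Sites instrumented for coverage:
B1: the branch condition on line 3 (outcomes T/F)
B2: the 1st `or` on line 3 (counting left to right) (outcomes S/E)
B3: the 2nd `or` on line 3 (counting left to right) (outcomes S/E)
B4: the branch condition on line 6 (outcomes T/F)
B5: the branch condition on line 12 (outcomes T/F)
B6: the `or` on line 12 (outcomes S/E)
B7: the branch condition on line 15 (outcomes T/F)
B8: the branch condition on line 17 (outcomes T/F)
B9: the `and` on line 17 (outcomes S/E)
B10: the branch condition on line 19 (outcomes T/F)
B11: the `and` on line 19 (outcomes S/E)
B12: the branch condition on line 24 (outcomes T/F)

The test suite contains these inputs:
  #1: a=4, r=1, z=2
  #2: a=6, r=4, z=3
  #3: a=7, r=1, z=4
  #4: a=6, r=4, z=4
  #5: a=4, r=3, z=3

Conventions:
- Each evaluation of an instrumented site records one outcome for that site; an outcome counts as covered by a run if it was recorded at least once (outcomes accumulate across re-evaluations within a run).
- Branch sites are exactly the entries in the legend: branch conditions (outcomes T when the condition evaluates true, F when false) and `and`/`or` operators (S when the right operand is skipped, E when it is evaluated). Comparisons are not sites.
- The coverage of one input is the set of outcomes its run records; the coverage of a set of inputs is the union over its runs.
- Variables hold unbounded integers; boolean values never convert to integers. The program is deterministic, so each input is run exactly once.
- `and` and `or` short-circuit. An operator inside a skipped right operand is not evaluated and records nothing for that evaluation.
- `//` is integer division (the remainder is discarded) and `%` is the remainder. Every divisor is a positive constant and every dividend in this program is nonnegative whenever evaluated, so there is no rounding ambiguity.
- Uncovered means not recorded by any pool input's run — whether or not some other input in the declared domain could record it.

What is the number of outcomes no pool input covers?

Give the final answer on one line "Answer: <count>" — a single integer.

run #1 (a=4, r=1, z=2) runs B2->S, B1->T, B6->E, B5->T, B7->T, B11->S, B10->F, B12->T; records B1=T, B2=S, B5=T, B6=E, B7=T, B10=F, B11=S, B12=T
run #2 (a=6, r=4, z=3) runs B2->E, B3->E, B1->T, B6->E, B5->F, B9->E, B8->F, B11->S, B10->F, B12->T; records B1=T, B2=E, B3=E, B5=F, B6=E, B8=F, B9=E, B10=F, B11=S, B12=T
run #3 (a=7, r=1, z=4) runs B2->E, B3->E, B1->T, B6->S, B5->T, B7->F, B11->S, B10->F, B12->T; records B1=T, B2=E, B3=E, B5=T, B6=S, B7=F, B10=F, B11=S, B12=T
run #4 (a=6, r=4, z=4) runs B2->E, B3->E, B1->T, B6->S, B5->T, B7->F, B11->S, B10->F, B12->T; records B1=T, B2=E, B3=E, B5=T, B6=S, B7=F, B10=F, B11=S, B12=T
run #5 (a=4, r=3, z=3) runs B2->E, B3->S, B1->T, B6->E, B5->F, B9->E, B8->F, B11->S, B10->F, B12->T; records B1=T, B2=E, B3=S, B5=F, B6=E, B8=F, B9=E, B10=F, B11=S, B12=T
union over the pool: B1=T, B2=S, B2=E, B3=S, B3=E, B5=T, B5=F, B6=S, B6=E, B7=T, B7=F, B8=F, B9=E, B10=F, B11=S, B12=T
uncovered (8 of 24): B1=F, B4=T, B4=F, B8=T, B9=S, B10=T, B11=E, B12=F

Answer: 8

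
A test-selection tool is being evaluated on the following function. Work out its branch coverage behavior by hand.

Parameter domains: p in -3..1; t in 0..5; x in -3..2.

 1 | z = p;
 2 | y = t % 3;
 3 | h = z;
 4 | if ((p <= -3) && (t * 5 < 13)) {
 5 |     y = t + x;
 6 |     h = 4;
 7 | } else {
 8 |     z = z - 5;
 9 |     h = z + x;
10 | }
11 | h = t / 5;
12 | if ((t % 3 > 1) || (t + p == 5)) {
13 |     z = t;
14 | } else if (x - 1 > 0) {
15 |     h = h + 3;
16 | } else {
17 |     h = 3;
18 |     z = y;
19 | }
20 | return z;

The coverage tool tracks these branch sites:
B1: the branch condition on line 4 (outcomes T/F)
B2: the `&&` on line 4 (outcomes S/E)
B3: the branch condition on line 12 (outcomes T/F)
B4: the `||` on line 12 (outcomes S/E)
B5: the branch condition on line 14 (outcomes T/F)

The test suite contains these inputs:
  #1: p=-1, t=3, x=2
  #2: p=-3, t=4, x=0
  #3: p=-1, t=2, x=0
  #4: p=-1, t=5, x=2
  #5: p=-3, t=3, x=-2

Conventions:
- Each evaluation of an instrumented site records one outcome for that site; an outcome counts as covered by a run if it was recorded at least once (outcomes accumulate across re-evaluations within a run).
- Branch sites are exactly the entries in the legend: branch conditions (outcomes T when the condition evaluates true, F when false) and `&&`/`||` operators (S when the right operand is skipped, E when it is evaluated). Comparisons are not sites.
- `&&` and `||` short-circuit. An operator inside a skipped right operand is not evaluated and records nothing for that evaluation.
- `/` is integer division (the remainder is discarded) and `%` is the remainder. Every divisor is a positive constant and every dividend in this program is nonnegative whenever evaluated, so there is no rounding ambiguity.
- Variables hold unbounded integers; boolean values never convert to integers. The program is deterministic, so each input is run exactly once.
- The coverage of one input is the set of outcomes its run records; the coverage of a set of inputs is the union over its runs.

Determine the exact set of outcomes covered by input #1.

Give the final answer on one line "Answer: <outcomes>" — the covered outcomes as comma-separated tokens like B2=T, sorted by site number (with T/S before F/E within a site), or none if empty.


Simulating input #1 (p=-1, t=3, x=2) step by step:
  B2->S, B1->F, B4->E, B3->F, B5->T
collecting distinct outcomes: B1=F, B2=S, B3=F, B4=E, B5=T
Answer: B1=F, B2=S, B3=F, B4=E, B5=T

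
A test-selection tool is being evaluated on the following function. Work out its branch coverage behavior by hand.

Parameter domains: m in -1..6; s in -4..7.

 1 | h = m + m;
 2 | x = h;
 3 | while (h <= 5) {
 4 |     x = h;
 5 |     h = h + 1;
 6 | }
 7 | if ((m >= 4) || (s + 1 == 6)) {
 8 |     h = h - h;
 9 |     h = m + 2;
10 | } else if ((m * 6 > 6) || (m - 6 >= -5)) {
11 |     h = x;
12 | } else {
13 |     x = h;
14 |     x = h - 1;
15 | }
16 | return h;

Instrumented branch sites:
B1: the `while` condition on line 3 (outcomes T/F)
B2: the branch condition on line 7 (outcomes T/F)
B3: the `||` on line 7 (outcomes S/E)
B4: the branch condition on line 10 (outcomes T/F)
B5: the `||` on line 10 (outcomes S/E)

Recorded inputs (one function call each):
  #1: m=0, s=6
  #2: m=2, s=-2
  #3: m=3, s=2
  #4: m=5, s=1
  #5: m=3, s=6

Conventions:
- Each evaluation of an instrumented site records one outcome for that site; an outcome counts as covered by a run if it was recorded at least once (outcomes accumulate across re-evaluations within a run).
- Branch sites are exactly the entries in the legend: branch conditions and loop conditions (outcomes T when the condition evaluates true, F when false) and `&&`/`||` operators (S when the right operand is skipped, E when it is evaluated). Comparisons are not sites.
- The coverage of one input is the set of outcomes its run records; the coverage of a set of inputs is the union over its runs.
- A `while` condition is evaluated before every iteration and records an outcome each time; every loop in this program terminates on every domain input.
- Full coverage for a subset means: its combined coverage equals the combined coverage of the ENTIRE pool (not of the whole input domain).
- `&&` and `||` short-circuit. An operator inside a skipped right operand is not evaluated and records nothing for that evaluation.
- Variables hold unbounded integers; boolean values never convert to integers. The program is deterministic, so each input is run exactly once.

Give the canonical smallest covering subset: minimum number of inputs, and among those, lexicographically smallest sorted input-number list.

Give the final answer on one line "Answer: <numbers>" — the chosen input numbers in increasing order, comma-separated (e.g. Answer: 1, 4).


run #1 (m=0, s=6) runs B1->T, B1->T, B1->T, B1->T, B1->T, B1->T, B1->F, B3->E, B2->F, B5->E, B4->F; records B1=T, B1=F, B2=F, B3=E, B4=F, B5=E
run #2 (m=2, s=-2) runs B1->T, B1->T, B1->F, B3->E, B2->F, B5->S, B4->T; records B1=T, B1=F, B2=F, B3=E, B4=T, B5=S
run #3 (m=3, s=2) runs B1->F, B3->E, B2->F, B5->S, B4->T; records B1=F, B2=F, B3=E, B4=T, B5=S
run #4 (m=5, s=1) runs B1->F, B3->S, B2->T; records B1=F, B2=T, B3=S
run #5 (m=3, s=6) runs B1->F, B3->E, B2->F, B5->S, B4->T; records B1=F, B2=F, B3=E, B4=T, B5=S
together the pool reaches 10 outcomes: B1=T, B1=F, B2=T, B2=F, B3=S, B3=E, B4=T, B4=F, B5=S, B5=E
checked all size-1 subsets: none covers 10 outcomes (max 6/10)
checked all size-2 subsets: none covers 10 outcomes (max 8/10)
inputs {1, 2, 4} (size 3) cover everything; no size-3 subset with a lexicographically smaller index list covers all 10
Answer: 1, 2, 4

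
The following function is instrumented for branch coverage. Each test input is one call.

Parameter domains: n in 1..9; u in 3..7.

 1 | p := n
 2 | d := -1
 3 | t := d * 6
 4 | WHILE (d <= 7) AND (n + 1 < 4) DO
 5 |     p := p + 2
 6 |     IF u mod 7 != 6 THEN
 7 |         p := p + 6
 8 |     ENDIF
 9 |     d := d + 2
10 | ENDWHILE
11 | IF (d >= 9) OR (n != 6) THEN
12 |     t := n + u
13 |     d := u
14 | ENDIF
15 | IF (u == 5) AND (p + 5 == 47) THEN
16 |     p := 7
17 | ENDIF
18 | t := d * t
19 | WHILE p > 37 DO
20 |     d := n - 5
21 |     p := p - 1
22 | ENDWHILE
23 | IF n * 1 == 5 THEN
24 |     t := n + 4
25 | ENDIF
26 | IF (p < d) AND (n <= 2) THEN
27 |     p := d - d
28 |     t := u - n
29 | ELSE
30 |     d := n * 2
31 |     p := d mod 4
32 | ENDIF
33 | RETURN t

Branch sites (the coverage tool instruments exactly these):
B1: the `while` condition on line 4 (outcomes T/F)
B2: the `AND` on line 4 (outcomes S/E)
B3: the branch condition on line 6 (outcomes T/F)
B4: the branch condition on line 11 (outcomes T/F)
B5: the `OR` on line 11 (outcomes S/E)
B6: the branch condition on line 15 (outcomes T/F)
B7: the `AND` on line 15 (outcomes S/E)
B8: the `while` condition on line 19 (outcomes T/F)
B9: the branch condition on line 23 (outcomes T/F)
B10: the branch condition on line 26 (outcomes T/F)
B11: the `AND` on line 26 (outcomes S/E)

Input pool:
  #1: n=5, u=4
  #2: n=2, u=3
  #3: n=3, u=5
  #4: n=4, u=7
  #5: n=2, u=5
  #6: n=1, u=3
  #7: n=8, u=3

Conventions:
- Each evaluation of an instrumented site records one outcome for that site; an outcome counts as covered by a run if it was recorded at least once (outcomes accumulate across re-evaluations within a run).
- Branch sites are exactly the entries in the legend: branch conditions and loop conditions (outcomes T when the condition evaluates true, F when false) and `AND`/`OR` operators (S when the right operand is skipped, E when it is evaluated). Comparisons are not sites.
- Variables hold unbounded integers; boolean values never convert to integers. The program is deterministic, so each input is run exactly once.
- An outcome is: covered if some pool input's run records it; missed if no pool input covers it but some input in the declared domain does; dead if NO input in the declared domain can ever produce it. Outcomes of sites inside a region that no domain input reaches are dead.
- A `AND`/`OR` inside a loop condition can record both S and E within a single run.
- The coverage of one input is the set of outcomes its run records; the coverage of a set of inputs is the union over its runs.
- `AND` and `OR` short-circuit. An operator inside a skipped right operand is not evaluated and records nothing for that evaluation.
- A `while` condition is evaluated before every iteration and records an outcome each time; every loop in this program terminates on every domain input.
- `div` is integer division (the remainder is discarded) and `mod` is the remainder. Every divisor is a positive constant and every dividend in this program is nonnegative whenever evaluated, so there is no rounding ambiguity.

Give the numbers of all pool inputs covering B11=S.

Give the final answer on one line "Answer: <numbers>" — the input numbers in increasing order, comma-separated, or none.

input #1 (n=5, u=4): hits B11=S
input #2 (n=2, u=3): hits B11=S
input #3 (n=3, u=5): never hits B11=S
input #4 (n=4, u=7): never hits B11=S
input #5 (n=2, u=5): hits B11=S
input #6 (n=1, u=3): hits B11=S
input #7 (n=8, u=3): hits B11=S

Answer: 1, 2, 5, 6, 7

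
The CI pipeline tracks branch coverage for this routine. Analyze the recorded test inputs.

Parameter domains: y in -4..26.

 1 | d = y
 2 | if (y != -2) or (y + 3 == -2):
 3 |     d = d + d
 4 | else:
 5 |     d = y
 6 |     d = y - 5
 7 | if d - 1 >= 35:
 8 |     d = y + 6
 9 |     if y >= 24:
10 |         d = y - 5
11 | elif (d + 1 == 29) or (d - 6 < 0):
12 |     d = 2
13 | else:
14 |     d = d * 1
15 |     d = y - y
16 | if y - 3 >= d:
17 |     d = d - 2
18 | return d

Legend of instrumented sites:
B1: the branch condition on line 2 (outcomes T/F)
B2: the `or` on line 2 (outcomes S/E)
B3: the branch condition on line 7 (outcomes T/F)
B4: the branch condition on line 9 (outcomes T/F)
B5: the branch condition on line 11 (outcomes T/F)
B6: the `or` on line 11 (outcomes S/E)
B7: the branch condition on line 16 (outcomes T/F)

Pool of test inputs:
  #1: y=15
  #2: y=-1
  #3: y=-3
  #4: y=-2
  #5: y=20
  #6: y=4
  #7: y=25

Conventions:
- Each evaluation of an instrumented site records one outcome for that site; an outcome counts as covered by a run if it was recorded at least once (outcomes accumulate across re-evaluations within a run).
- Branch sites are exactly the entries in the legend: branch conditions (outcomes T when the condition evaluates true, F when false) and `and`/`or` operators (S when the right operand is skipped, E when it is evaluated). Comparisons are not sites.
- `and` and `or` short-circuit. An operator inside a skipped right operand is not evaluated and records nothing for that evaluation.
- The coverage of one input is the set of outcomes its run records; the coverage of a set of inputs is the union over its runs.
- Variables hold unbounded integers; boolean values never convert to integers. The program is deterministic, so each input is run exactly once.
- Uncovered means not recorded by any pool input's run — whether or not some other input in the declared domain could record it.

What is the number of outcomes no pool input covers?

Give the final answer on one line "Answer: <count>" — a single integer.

input #1, y=15: outcomes B1=T, B2=S, B3=F, B5=F, B6=E, B7=T
input #2, y=-1: outcomes B1=T, B2=S, B3=F, B5=T, B6=E, B7=F
input #3, y=-3: outcomes B1=T, B2=S, B3=F, B5=T, B6=E, B7=F
input #4, y=-2: outcomes B1=F, B2=E, B3=F, B5=T, B6=E, B7=F
input #5, y=20: outcomes B1=T, B2=S, B3=T, B4=F, B7=F
input #6, y=4: outcomes B1=T, B2=S, B3=F, B5=F, B6=E, B7=T
input #7, y=25: outcomes B1=T, B2=S, B3=T, B4=T, B7=T
union over the pool: B1=T, B1=F, B2=S, B2=E, B3=T, B3=F, B4=T, B4=F, B5=T, B5=F, B6=E, B7=T, B7=F
uncovered (1 of 14): B6=S

Answer: 1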